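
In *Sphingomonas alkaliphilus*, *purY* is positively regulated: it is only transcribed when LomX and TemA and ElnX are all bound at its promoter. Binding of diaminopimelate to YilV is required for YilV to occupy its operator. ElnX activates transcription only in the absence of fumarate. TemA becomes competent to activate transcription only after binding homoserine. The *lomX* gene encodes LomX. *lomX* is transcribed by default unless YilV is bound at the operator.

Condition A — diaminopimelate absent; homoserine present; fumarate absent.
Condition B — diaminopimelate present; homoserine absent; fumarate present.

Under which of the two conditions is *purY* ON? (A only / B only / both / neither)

A only

Condition A:
Diaminopimelate is absent, so YilV is inactive.
With no repressor bound, *lomX* is transcribed.
So LomX is produced and active.
Homoserine is present, so TemA is active.
Fumarate is absent, so ElnX is active.
No repressor is bound and LomX and TemA and ElnX are active, so *purY* is transcribed.
→ *purY* is ON in A.
Condition B:
Diaminopimelate is present, so YilV is active.
With repressor YilV bound, *lomX* is not transcribed.
So LomX is not produced.
Homoserine is absent, so TemA is inactive.
Fumarate is present, so ElnX is inactive.
Required activator LomX is absent, so *purY* is not transcribed.
→ *purY* is OFF in B.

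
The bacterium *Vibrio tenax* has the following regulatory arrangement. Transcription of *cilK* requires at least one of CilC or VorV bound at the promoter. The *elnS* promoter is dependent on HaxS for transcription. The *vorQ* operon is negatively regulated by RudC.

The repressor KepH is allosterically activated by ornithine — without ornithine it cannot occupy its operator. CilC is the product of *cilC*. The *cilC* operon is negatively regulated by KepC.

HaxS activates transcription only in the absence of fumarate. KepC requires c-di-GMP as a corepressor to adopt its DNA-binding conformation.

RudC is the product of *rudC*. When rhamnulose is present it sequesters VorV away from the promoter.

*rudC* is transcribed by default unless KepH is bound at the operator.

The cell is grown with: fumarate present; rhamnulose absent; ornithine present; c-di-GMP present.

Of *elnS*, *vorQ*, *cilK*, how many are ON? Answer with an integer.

Fumarate is present, so HaxS is inactive.
Required activator HaxS is absent, so *elnS* is not transcribed.
→ *elnS* is OFF.
Ornithine is present, so KepH is active.
With repressor KepH bound, *rudC* is not transcribed.
So RudC is not produced.
With no repressor bound, *vorQ* is transcribed.
→ *vorQ* is ON.
c-di-GMP is present, so KepC is active.
With repressor KepC bound, *cilC* is not transcribed.
So CilC is not produced.
Rhamnulose is absent, so VorV is active.
Activator VorV is present, so *cilK* is transcribed.
→ *cilK* is ON.
2 of the 3 genes are transcribed.

2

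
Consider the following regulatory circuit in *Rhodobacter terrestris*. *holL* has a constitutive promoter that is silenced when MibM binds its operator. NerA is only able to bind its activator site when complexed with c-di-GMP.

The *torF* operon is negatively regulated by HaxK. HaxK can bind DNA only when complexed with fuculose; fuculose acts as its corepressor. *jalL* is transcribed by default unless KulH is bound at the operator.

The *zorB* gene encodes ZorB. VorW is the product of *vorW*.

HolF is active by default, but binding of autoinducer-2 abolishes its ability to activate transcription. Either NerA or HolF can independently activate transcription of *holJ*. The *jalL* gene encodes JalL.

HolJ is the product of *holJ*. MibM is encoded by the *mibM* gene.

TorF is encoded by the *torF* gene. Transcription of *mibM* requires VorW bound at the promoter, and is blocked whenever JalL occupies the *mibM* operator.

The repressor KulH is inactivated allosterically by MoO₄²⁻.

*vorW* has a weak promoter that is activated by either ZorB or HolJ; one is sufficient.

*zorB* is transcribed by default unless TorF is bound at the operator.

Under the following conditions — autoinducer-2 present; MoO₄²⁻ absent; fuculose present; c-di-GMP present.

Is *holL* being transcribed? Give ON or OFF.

OFF

Fuculose is present, so HaxK is active.
With repressor HaxK bound, *torF* is not transcribed.
So TorF is not produced.
With no repressor bound, *zorB* is transcribed.
So ZorB is produced and active.
c-di-GMP is present, so NerA is active.
Autoinducer-2 is present, so HolF is inactive.
Activator NerA is present, so *holJ* is transcribed.
So HolJ is produced and active.
Activator ZorB is present, so *vorW* is transcribed.
So VorW is produced and active.
MoO₄²⁻ is absent, so KulH is active.
With repressor KulH bound, *jalL* is not transcribed.
So JalL is not produced.
No repressor is bound and VorW is active, so *mibM* is transcribed.
So MibM is produced and active.
With repressor MibM bound, *holL* is not transcribed.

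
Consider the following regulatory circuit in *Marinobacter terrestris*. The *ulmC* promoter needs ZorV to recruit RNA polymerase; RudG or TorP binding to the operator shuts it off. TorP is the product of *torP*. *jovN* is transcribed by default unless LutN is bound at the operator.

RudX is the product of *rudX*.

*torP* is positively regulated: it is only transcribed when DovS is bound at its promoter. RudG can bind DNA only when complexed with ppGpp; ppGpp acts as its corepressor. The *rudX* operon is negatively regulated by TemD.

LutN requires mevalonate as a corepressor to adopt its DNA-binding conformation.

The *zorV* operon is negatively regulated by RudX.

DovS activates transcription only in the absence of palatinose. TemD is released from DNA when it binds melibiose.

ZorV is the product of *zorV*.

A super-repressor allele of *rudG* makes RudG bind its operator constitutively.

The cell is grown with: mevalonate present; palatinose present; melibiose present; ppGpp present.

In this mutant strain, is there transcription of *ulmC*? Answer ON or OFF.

RudG is constitutively active in this strain.
Melibiose is present, so TemD is inactive.
With no repressor bound, *rudX* is transcribed.
So RudX is produced and active.
With repressor RudX bound, *zorV* is not transcribed.
So ZorV is not produced.
Palatinose is present, so DovS is inactive.
Required activator DovS is absent, so *torP* is not transcribed.
So TorP is not produced.
With repressor RudG bound, *ulmC* is not transcribed.

OFF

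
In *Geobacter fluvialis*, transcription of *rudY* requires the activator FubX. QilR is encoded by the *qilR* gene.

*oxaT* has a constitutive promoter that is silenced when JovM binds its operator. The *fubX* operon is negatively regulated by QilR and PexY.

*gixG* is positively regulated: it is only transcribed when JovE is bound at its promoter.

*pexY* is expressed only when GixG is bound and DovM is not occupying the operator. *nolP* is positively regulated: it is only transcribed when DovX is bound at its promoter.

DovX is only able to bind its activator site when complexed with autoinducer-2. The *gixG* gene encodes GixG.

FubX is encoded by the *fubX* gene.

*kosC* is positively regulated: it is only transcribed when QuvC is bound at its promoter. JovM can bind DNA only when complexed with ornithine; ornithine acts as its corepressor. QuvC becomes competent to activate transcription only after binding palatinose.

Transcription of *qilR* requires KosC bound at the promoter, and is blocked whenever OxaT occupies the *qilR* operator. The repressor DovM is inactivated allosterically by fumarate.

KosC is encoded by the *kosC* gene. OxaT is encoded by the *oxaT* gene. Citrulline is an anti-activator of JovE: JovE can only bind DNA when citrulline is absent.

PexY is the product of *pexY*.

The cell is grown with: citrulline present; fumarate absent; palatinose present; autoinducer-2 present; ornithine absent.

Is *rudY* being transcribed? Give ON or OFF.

Ornithine is absent, so JovM is inactive.
With no repressor bound, *oxaT* is transcribed.
So OxaT is produced and active.
Palatinose is present, so QuvC is active.
No repressor is bound and QuvC is active, so *kosC* is transcribed.
So KosC is produced and active.
With repressor OxaT bound, *qilR* is not transcribed.
So QilR is not produced.
Fumarate is absent, so DovM is active.
Citrulline is present, so JovE is inactive.
Required activator JovE is absent, so *gixG* is not transcribed.
So GixG is not produced.
With repressor DovM bound, *pexY* is not transcribed.
So PexY is not produced.
With no repressor bound, *fubX* is transcribed.
So FubX is produced and active.
No repressor is bound and FubX is active, so *rudY* is transcribed.

ON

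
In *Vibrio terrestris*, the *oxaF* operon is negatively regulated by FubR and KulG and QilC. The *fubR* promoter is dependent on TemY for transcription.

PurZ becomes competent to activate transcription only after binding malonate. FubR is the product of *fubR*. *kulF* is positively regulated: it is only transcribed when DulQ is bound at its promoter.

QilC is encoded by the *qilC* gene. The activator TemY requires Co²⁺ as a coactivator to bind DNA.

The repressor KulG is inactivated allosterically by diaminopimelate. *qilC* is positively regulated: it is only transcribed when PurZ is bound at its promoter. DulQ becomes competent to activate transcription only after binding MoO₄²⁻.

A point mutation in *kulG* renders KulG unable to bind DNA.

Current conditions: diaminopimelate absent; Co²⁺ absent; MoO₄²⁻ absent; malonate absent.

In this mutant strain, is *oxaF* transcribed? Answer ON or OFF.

ON

Co²⁺ is absent, so TemY is inactive.
Required activator TemY is absent, so *fubR* is not transcribed.
So FubR is not produced.
KulG is non-functional in this strain, so it has no effect.
Malonate is absent, so PurZ is inactive.
Required activator PurZ is absent, so *qilC* is not transcribed.
So QilC is not produced.
With no repressor bound, *oxaF* is transcribed.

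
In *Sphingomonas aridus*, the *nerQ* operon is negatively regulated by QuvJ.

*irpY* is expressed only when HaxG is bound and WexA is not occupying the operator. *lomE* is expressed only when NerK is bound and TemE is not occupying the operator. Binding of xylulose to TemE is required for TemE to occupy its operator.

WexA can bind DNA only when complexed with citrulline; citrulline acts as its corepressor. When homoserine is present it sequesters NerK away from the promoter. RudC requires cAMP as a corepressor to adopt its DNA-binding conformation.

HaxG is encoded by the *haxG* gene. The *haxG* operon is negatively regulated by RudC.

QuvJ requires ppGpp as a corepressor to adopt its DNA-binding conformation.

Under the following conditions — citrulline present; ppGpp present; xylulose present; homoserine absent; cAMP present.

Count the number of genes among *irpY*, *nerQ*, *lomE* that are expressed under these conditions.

0

Citrulline is present, so WexA is active.
cAMP is present, so RudC is active.
With repressor RudC bound, *haxG* is not transcribed.
So HaxG is not produced.
With repressor WexA bound, *irpY* is not transcribed.
→ *irpY* is OFF.
ppGpp is present, so QuvJ is active.
With repressor QuvJ bound, *nerQ* is not transcribed.
→ *nerQ* is OFF.
Homoserine is absent, so NerK is active.
Xylulose is present, so TemE is active.
With repressor TemE bound, *lomE* is not transcribed.
→ *lomE* is OFF.
0 of the 3 genes are transcribed.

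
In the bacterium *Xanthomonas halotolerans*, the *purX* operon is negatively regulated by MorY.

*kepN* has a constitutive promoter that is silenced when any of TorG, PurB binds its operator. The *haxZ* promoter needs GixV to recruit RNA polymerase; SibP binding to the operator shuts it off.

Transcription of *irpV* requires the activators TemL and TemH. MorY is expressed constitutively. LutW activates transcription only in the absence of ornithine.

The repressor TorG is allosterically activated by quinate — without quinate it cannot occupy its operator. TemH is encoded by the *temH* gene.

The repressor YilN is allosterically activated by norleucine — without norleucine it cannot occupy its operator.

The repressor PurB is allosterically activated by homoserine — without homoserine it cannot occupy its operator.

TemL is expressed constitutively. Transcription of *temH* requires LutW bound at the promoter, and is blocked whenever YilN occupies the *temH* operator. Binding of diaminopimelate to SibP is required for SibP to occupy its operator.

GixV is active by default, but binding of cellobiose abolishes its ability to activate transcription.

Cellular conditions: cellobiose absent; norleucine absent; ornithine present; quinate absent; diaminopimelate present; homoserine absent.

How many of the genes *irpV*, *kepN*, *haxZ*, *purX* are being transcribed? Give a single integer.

TemL is produced constitutively and is active.
Norleucine is absent, so YilN is inactive.
Ornithine is present, so LutW is inactive.
Required activator LutW is absent, so *temH* is not transcribed.
So TemH is not produced.
Required activator TemH is absent, so *irpV* is not transcribed.
→ *irpV* is OFF.
Quinate is absent, so TorG is inactive.
Homoserine is absent, so PurB is inactive.
With no repressor bound, *kepN* is transcribed.
→ *kepN* is ON.
Diaminopimelate is present, so SibP is active.
Cellobiose is absent, so GixV is active.
With repressor SibP bound, *haxZ* is not transcribed.
→ *haxZ* is OFF.
MorY is produced constitutively and is active.
With repressor MorY bound, *purX* is not transcribed.
→ *purX* is OFF.
1 of the 4 genes is transcribed.

1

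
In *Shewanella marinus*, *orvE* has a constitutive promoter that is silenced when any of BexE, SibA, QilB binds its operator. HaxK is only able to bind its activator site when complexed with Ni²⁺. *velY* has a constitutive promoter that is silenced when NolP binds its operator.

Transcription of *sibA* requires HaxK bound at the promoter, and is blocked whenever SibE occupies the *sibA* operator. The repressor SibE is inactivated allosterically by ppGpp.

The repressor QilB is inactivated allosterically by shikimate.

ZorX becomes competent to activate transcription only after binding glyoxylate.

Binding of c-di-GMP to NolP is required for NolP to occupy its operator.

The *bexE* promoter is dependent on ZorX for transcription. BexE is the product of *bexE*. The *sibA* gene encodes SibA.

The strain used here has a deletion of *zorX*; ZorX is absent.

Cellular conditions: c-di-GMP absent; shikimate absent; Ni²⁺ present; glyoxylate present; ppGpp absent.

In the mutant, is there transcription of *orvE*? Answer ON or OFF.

ZorX is non-functional in this strain, so it has no effect.
Required activator ZorX is absent, so *bexE* is not transcribed.
So BexE is not produced.
ppGpp is absent, so SibE is active.
Ni²⁺ is present, so HaxK is active.
With repressor SibE bound, *sibA* is not transcribed.
So SibA is not produced.
Shikimate is absent, so QilB is active.
With repressor QilB bound, *orvE* is not transcribed.

OFF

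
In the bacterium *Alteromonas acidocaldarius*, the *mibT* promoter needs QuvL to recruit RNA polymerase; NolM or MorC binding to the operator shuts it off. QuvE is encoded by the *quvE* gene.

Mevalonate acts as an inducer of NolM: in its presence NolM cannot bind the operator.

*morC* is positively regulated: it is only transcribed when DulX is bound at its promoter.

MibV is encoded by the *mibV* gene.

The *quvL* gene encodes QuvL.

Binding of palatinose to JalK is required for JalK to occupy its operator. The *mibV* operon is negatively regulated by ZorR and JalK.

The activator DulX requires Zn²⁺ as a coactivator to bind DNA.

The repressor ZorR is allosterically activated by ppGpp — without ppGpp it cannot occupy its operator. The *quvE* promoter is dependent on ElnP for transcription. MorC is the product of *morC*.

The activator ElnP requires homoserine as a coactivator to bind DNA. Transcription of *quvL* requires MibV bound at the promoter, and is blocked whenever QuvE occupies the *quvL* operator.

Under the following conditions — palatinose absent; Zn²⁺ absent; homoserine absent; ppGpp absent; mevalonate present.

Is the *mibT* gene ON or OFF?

ON

Mevalonate is present, so NolM is inactive.
Zn²⁺ is absent, so DulX is inactive.
Required activator DulX is absent, so *morC* is not transcribed.
So MorC is not produced.
Homoserine is absent, so ElnP is inactive.
Required activator ElnP is absent, so *quvE* is not transcribed.
So QuvE is not produced.
ppGpp is absent, so ZorR is inactive.
Palatinose is absent, so JalK is inactive.
With no repressor bound, *mibV* is transcribed.
So MibV is produced and active.
No repressor is bound and MibV is active, so *quvL* is transcribed.
So QuvL is produced and active.
No repressor is bound and QuvL is active, so *mibT* is transcribed.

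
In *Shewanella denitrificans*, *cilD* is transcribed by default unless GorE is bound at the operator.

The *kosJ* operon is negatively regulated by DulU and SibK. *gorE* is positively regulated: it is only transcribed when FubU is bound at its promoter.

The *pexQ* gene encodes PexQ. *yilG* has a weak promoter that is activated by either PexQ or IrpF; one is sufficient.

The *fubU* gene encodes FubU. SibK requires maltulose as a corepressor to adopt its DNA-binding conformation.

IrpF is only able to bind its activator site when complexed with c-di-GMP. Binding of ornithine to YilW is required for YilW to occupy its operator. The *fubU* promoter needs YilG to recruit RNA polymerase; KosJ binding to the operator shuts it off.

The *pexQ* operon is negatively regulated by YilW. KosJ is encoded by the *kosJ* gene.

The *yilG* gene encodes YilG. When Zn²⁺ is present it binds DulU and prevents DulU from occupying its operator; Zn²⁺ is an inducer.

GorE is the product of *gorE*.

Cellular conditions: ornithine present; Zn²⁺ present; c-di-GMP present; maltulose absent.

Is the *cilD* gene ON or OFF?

ON

Ornithine is present, so YilW is active.
With repressor YilW bound, *pexQ* is not transcribed.
So PexQ is not produced.
c-di-GMP is present, so IrpF is active.
Activator IrpF is present, so *yilG* is transcribed.
So YilG is produced and active.
Zn²⁺ is present, so DulU is inactive.
Maltulose is absent, so SibK is inactive.
With no repressor bound, *kosJ* is transcribed.
So KosJ is produced and active.
With repressor KosJ bound, *fubU* is not transcribed.
So FubU is not produced.
Required activator FubU is absent, so *gorE* is not transcribed.
So GorE is not produced.
With no repressor bound, *cilD* is transcribed.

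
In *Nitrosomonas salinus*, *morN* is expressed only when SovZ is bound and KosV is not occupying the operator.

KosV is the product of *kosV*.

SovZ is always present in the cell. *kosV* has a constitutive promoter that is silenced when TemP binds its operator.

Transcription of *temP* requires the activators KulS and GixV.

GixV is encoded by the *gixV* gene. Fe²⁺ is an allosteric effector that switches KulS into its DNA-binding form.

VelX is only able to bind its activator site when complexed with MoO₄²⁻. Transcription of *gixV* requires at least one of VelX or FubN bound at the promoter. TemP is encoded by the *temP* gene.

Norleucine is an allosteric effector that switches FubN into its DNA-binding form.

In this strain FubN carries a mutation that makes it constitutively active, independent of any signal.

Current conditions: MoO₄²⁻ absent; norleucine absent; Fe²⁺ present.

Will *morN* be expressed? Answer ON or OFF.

ON

SovZ is produced constitutively and is active.
Fe²⁺ is present, so KulS is active.
MoO₄²⁻ is absent, so VelX is inactive.
FubN is constitutively active in this strain.
Activator FubN is present, so *gixV* is transcribed.
So GixV is produced and active.
No repressor is bound and KulS and GixV are active, so *temP* is transcribed.
So TemP is produced and active.
With repressor TemP bound, *kosV* is not transcribed.
So KosV is not produced.
No repressor is bound and SovZ is active, so *morN* is transcribed.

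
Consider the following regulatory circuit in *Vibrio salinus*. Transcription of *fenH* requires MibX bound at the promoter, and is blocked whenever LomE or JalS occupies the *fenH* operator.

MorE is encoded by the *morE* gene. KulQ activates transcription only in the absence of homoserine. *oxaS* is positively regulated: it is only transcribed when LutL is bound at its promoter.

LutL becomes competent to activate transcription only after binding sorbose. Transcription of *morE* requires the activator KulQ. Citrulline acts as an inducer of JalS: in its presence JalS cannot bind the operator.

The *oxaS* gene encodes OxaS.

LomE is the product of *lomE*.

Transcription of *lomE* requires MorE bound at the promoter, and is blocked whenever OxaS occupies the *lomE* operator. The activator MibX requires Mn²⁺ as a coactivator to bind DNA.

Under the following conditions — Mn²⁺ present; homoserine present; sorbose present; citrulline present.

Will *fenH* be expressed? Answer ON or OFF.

ON

Mn²⁺ is present, so MibX is active.
Sorbose is present, so LutL is active.
No repressor is bound and LutL is active, so *oxaS* is transcribed.
So OxaS is produced and active.
Homoserine is present, so KulQ is inactive.
Required activator KulQ is absent, so *morE* is not transcribed.
So MorE is not produced.
With repressor OxaS bound, *lomE* is not transcribed.
So LomE is not produced.
Citrulline is present, so JalS is inactive.
No repressor is bound and MibX is active, so *fenH* is transcribed.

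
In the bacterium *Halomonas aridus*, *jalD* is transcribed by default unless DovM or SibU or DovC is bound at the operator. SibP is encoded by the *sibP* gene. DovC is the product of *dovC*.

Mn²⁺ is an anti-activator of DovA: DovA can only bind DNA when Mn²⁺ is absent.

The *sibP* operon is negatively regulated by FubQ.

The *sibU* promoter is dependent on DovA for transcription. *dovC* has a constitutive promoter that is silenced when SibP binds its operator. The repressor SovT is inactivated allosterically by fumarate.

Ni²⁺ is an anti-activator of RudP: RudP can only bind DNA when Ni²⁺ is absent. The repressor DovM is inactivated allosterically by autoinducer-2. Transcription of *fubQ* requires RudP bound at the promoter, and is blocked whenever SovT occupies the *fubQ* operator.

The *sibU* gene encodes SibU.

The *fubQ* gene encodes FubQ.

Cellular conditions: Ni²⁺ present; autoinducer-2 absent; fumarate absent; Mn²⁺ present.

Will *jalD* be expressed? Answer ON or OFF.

OFF

Autoinducer-2 is absent, so DovM is active.
Mn²⁺ is present, so DovA is inactive.
Required activator DovA is absent, so *sibU* is not transcribed.
So SibU is not produced.
Fumarate is absent, so SovT is active.
Ni²⁺ is present, so RudP is inactive.
With repressor SovT bound, *fubQ* is not transcribed.
So FubQ is not produced.
With no repressor bound, *sibP* is transcribed.
So SibP is produced and active.
With repressor SibP bound, *dovC* is not transcribed.
So DovC is not produced.
With repressor DovM bound, *jalD* is not transcribed.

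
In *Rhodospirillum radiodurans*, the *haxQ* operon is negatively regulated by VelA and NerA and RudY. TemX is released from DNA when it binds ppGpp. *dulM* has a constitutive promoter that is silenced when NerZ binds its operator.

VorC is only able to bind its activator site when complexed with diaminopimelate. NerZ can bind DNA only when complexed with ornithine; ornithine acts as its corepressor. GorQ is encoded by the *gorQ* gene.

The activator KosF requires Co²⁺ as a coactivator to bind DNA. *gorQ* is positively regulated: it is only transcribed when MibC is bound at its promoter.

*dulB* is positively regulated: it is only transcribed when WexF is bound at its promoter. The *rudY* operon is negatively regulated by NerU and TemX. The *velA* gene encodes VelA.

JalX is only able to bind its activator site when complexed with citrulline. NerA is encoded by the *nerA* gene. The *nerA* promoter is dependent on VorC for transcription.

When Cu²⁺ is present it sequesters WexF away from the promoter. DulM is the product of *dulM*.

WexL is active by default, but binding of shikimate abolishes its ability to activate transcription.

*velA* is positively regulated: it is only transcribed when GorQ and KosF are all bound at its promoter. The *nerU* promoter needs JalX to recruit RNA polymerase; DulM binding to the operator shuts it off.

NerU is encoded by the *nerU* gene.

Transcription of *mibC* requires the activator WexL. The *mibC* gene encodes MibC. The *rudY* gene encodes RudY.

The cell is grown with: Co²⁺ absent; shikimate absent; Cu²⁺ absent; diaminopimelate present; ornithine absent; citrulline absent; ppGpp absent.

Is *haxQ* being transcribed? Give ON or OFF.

OFF

Shikimate is absent, so WexL is active.
No repressor is bound and WexL is active, so *mibC* is transcribed.
So MibC is produced and active.
No repressor is bound and MibC is active, so *gorQ* is transcribed.
So GorQ is produced and active.
Co²⁺ is absent, so KosF is inactive.
Required activator KosF is absent, so *velA* is not transcribed.
So VelA is not produced.
Diaminopimelate is present, so VorC is active.
No repressor is bound and VorC is active, so *nerA* is transcribed.
So NerA is produced and active.
Citrulline is absent, so JalX is inactive.
Ornithine is absent, so NerZ is inactive.
With no repressor bound, *dulM* is transcribed.
So DulM is produced and active.
With repressor DulM bound, *nerU* is not transcribed.
So NerU is not produced.
ppGpp is absent, so TemX is active.
With repressor TemX bound, *rudY* is not transcribed.
So RudY is not produced.
With repressor NerA bound, *haxQ* is not transcribed.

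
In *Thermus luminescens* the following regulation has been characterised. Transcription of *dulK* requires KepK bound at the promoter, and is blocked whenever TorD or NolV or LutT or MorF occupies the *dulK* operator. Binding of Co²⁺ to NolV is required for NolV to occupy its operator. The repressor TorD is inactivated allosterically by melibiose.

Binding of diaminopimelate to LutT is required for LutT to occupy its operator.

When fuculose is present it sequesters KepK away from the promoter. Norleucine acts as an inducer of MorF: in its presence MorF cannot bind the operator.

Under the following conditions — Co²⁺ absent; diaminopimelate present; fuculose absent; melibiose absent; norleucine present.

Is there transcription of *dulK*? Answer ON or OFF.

OFF

Melibiose is absent, so TorD is active.
Co²⁺ is absent, so NolV is inactive.
Diaminopimelate is present, so LutT is active.
Norleucine is present, so MorF is inactive.
Fuculose is absent, so KepK is active.
With repressor TorD bound, *dulK* is not transcribed.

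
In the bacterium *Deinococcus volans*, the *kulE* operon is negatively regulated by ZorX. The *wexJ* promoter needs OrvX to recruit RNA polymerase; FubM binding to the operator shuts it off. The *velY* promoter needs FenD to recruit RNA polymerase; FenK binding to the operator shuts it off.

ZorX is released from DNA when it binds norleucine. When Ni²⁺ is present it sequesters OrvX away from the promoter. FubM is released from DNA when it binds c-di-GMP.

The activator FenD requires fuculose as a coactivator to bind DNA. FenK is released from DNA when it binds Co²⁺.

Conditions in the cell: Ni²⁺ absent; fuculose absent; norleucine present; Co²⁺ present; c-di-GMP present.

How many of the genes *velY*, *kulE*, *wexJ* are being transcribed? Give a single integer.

Co²⁺ is present, so FenK is inactive.
Fuculose is absent, so FenD is inactive.
Required activator FenD is absent, so *velY* is not transcribed.
→ *velY* is OFF.
Norleucine is present, so ZorX is inactive.
With no repressor bound, *kulE* is transcribed.
→ *kulE* is ON.
c-di-GMP is present, so FubM is inactive.
Ni²⁺ is absent, so OrvX is active.
No repressor is bound and OrvX is active, so *wexJ* is transcribed.
→ *wexJ* is ON.
2 of the 3 genes are transcribed.

2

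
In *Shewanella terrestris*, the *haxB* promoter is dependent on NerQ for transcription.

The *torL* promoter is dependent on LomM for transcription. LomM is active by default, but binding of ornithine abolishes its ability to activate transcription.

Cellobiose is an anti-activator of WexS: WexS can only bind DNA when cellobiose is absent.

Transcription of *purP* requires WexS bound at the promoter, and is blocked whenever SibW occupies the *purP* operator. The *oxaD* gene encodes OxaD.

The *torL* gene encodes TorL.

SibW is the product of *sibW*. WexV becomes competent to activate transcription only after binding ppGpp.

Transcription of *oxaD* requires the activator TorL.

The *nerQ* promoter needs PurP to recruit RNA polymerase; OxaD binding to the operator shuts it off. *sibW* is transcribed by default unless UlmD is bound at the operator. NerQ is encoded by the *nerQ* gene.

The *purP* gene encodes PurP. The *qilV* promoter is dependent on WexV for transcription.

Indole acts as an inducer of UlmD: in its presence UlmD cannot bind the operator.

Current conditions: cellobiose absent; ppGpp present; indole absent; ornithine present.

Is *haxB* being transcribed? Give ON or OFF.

ON

Ornithine is present, so LomM is inactive.
Required activator LomM is absent, so *torL* is not transcribed.
So TorL is not produced.
Required activator TorL is absent, so *oxaD* is not transcribed.
So OxaD is not produced.
Indole is absent, so UlmD is active.
With repressor UlmD bound, *sibW* is not transcribed.
So SibW is not produced.
Cellobiose is absent, so WexS is active.
No repressor is bound and WexS is active, so *purP* is transcribed.
So PurP is produced and active.
No repressor is bound and PurP is active, so *nerQ* is transcribed.
So NerQ is produced and active.
No repressor is bound and NerQ is active, so *haxB* is transcribed.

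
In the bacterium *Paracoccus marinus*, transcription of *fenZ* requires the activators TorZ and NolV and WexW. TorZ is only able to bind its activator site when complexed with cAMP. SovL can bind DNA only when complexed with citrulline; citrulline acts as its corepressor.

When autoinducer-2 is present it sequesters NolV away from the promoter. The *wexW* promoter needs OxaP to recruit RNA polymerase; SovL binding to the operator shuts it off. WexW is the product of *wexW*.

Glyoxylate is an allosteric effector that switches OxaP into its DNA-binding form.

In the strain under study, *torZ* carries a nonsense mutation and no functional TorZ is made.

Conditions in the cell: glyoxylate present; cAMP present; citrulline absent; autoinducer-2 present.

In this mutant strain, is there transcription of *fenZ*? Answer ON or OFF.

TorZ is non-functional in this strain, so it has no effect.
Autoinducer-2 is present, so NolV is inactive.
Citrulline is absent, so SovL is inactive.
Glyoxylate is present, so OxaP is active.
No repressor is bound and OxaP is active, so *wexW* is transcribed.
So WexW is produced and active.
Required activator TorZ is absent, so *fenZ* is not transcribed.

OFF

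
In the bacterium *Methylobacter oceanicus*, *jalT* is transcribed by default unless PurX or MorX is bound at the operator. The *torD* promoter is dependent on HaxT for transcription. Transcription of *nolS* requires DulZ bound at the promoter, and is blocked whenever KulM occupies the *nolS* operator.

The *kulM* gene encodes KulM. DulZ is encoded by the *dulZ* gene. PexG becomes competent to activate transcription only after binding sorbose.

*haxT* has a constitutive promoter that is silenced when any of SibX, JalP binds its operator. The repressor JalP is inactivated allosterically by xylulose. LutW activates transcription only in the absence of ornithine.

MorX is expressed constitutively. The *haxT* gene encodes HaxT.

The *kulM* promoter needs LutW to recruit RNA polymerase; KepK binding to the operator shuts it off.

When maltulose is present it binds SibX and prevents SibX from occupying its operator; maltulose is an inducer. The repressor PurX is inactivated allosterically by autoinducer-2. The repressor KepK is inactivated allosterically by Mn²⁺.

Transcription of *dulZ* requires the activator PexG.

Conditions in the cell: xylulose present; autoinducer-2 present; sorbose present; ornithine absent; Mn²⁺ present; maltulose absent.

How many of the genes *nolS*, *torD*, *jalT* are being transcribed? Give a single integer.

Sorbose is present, so PexG is active.
No repressor is bound and PexG is active, so *dulZ* is transcribed.
So DulZ is produced and active.
Ornithine is absent, so LutW is active.
Mn²⁺ is present, so KepK is inactive.
No repressor is bound and LutW is active, so *kulM* is transcribed.
So KulM is produced and active.
With repressor KulM bound, *nolS* is not transcribed.
→ *nolS* is OFF.
Maltulose is absent, so SibX is active.
Xylulose is present, so JalP is inactive.
With repressor SibX bound, *haxT* is not transcribed.
So HaxT is not produced.
Required activator HaxT is absent, so *torD* is not transcribed.
→ *torD* is OFF.
Autoinducer-2 is present, so PurX is inactive.
MorX is produced constitutively and is active.
With repressor MorX bound, *jalT* is not transcribed.
→ *jalT* is OFF.
0 of the 3 genes are transcribed.

0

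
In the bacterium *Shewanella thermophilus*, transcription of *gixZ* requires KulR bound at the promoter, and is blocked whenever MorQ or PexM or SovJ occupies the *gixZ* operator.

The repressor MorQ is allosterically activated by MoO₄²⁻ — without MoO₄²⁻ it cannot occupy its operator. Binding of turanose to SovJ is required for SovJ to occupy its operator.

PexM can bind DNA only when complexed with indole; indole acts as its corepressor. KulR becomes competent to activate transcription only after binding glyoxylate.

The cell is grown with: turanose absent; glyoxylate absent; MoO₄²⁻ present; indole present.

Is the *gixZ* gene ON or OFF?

MoO₄²⁻ is present, so MorQ is active.
Indole is present, so PexM is active.
Glyoxylate is absent, so KulR is inactive.
Turanose is absent, so SovJ is inactive.
With repressor MorQ bound, *gixZ* is not transcribed.

OFF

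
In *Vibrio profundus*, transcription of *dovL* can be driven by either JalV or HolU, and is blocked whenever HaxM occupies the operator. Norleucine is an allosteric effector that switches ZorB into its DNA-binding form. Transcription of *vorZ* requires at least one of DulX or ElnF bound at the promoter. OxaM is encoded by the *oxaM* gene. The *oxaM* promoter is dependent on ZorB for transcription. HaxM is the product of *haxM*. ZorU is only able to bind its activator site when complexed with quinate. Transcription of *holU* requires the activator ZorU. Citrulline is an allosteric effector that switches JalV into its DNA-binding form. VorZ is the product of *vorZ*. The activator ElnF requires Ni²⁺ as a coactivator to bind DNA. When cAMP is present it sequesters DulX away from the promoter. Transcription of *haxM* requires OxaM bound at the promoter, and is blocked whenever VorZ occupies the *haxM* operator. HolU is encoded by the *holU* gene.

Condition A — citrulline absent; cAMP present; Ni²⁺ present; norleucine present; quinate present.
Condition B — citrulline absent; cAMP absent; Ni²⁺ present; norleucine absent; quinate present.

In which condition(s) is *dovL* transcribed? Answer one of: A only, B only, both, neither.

both

Condition A:
Citrulline is absent, so JalV is inactive.
cAMP is present, so DulX is inactive.
Ni²⁺ is present, so ElnF is active.
Activator ElnF is present, so *vorZ* is transcribed.
So VorZ is produced and active.
Norleucine is present, so ZorB is active.
No repressor is bound and ZorB is active, so *oxaM* is transcribed.
So OxaM is produced and active.
With repressor VorZ bound, *haxM* is not transcribed.
So HaxM is not produced.
Quinate is present, so ZorU is active.
No repressor is bound and ZorU is active, so *holU* is transcribed.
So HolU is produced and active.
Activator HolU is present, so *dovL* is transcribed.
→ *dovL* is ON in A.
Condition B:
Citrulline is absent, so JalV is inactive.
cAMP is absent, so DulX is active.
Ni²⁺ is present, so ElnF is active.
Activator DulX is present, so *vorZ* is transcribed.
So VorZ is produced and active.
Norleucine is absent, so ZorB is inactive.
Required activator ZorB is absent, so *oxaM* is not transcribed.
So OxaM is not produced.
With repressor VorZ bound, *haxM* is not transcribed.
So HaxM is not produced.
Quinate is present, so ZorU is active.
No repressor is bound and ZorU is active, so *holU* is transcribed.
So HolU is produced and active.
Activator HolU is present, so *dovL* is transcribed.
→ *dovL* is ON in B.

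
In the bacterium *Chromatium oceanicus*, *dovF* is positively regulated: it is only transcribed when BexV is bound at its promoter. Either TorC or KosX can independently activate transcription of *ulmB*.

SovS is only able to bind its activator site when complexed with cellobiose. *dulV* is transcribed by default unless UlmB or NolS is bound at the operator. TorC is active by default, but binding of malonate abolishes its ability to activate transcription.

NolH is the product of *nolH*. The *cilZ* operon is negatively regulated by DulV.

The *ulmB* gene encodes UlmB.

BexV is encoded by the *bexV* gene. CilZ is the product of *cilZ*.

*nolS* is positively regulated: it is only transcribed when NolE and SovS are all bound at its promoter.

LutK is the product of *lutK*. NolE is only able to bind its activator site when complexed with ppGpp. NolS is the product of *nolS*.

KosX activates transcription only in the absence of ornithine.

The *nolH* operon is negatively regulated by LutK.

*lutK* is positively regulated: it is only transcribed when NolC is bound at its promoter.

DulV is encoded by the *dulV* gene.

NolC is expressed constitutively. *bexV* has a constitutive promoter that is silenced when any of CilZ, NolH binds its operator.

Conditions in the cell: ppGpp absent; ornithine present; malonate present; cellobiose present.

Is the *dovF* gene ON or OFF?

ON

Malonate is present, so TorC is inactive.
Ornithine is present, so KosX is inactive.
No activator is available at the *ulmB* promoter, so *ulmB* is not transcribed.
So UlmB is not produced.
ppGpp is absent, so NolE is inactive.
Cellobiose is present, so SovS is active.
Required activator NolE is absent, so *nolS* is not transcribed.
So NolS is not produced.
With no repressor bound, *dulV* is transcribed.
So DulV is produced and active.
With repressor DulV bound, *cilZ* is not transcribed.
So CilZ is not produced.
NolC is produced constitutively and is active.
No repressor is bound and NolC is active, so *lutK* is transcribed.
So LutK is produced and active.
With repressor LutK bound, *nolH* is not transcribed.
So NolH is not produced.
With no repressor bound, *bexV* is transcribed.
So BexV is produced and active.
No repressor is bound and BexV is active, so *dovF* is transcribed.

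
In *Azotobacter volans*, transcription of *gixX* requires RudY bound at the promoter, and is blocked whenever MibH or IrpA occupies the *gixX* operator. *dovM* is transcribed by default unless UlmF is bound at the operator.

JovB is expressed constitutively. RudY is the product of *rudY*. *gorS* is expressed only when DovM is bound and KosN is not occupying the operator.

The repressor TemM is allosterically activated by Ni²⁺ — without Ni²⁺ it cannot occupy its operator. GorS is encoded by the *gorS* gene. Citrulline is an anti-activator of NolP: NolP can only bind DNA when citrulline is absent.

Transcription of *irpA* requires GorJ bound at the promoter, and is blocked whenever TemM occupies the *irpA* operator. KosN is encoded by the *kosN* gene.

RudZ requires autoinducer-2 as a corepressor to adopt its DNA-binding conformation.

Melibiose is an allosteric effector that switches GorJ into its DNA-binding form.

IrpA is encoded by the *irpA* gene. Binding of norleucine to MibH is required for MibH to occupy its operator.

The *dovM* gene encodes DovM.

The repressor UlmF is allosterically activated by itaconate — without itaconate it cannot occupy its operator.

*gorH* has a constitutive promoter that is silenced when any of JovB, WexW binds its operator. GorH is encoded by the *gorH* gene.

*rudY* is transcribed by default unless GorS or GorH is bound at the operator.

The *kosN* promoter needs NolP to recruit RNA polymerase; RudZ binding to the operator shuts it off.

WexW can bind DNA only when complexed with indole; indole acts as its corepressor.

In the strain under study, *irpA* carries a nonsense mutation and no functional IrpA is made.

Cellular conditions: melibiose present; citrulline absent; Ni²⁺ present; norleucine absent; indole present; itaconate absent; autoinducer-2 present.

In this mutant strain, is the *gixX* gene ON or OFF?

OFF

Itaconate is absent, so UlmF is inactive.
With no repressor bound, *dovM* is transcribed.
So DovM is produced and active.
Citrulline is absent, so NolP is active.
Autoinducer-2 is present, so RudZ is active.
With repressor RudZ bound, *kosN* is not transcribed.
So KosN is not produced.
No repressor is bound and DovM is active, so *gorS* is transcribed.
So GorS is produced and active.
JovB is produced constitutively and is active.
Indole is present, so WexW is active.
With repressor JovB bound, *gorH* is not transcribed.
So GorH is not produced.
With repressor GorS bound, *rudY* is not transcribed.
So RudY is not produced.
Norleucine is absent, so MibH is inactive.
IrpA is non-functional in this strain, so it has no effect.
Required activator RudY is absent, so *gixX* is not transcribed.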